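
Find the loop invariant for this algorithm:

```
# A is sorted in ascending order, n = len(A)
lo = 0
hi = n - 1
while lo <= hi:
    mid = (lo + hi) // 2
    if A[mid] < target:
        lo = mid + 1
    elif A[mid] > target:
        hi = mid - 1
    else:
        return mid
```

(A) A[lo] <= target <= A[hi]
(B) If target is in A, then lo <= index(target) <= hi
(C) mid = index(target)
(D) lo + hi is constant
B

A loop invariant must hold before the first iteration and be re-established by every execution of the body.

(B) If target is in A, then lo <= index(target) <= hi: Before the loop [lo, hi] = [0, n-1] covers every index. When A[mid] < target, sortedness puts target strictly to the right of mid, so setting lo = mid + 1 keeps index(target) in [lo, hi]; symmetrically for hi = mid - 1. Hence 'if target is in A then lo <= index(target) <= hi' holds after every iteration, and when lo > hi it proves target is absent.

The other options fail:
(A) A[lo] <= target <= A[hi]: fails when target is not in A (e.g. target < A[0] already violates it before the loop), so it is not maintained in general.
(C) mid = index(target): mid is just the current probe; it equals index(target) only on the iteration that returns.
(D) lo + hi is constant: each iteration moves exactly one of lo, hi, so lo + hi changes (e.g. 0 + (n-1) becomes (mid+1) + (n-1)).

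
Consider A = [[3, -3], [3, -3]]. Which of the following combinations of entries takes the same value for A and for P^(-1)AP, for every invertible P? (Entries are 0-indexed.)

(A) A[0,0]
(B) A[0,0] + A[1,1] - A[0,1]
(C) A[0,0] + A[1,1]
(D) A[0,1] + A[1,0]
C

A[0,0] + A[1,1] is the trace of A. By the cyclic property of the trace, tr(P^(-1)AP) = tr(APP^(-1)) = tr(A), so it is the same for every matrix similar to A.

The other combinations are not similarity invariants. For example, take P = [[1, -1], [0, 1]] (det P = 1), so P^(-1) = [[1, 1], [0, 1]] and
B = P^(-1)AP = [[6, -12], [3, -6]].
Evaluating each option on A and on B:
(A) A[0,0]: 3 for A, 6 for B -> changes
(B) A[0,0] + A[1,1] - A[0,1]: 3 for A, 12 for B -> changes
(C) A[0,0] + A[1,1]: 0 for A, 0 for B -> unchanged
(D) A[0,1] + A[1,0]: 0 for A, -9 for B -> changes

Only (C) A[0,0] + A[1,1] = 0 survives (and it does so for every P, not just this one), so it is the invariant.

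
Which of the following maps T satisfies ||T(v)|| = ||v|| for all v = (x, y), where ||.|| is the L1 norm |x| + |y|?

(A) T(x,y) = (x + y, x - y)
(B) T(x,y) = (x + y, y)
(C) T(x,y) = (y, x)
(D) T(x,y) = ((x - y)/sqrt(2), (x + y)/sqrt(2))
C

A transformation preserves a norm if ||T(v)|| = ||v|| for every v; a single vector where the norm changes rules an option out.

(A) T(x,y) = (x + y, x - y): v = (1, 0) has norm |1| + |0| = 1, but T(v) = (1, 1) has norm 2 -- not preserved.
(B) T(x,y) = (x + y, y): v = (0, 1) has norm |0| + |1| = 1, but T(v) = (1, 1) has norm 2 -- not preserved.
(C) T(x,y) = (y, x): preserves the norm -- it only permutes the coordinates and/or flips signs, which leaves |x| + |y| unchanged.
(D) T(x,y) = ((x - y)/sqrt(2), (x + y)/sqrt(2)): v = (1, 0) has norm |1| + |0| = 1, but T(v) = (sqrt(2)/2, sqrt(2)/2) has norm sqrt(2) -- not preserved.

Therefore the answer is (C).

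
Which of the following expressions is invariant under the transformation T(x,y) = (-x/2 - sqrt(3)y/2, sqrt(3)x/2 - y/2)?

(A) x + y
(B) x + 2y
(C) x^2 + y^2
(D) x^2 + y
C

An expression E(x,y) is invariant under T if E(T(x,y)) = E(x,y). Here T(x,y) = (-x/2 - sqrt(3)y/2, sqrt(3)x/2 - y/2).
Substitute the transformed coordinates into each option and compare with the original:
(A) x + y  ->  (-x/2 - sqrt(3)y/2) + (sqrt(3)x/2 - y/2) = -x/2 + sqrt(3)x/2 - sqrt(3)y/2 - y/2   [differs from x + y: not invariant]
(B) x + 2y  ->  (-x/2 - sqrt(3)y/2) + 2(sqrt(3)x/2 - y/2) = -x/2 + sqrt(3)x - y - sqrt(3)y/2   [differs from x + 2y: not invariant]
(C) x^2 + y^2  ->  (-x/2 - sqrt(3)y/2)^2 + (sqrt(3)x/2 - y/2)^2 = x^2 + y^2   [equals x^2 + y^2: invariant]
(D) x^2 + y  ->  (-x/2 - sqrt(3)y/2)^2 + (sqrt(3)x/2 - y/2) = x^2/4 + sqrt(3)xy/2 + sqrt(3)x/2 + 3y^2/4 - y/2   [differs from x^2 + y: not invariant]

Only option (C), x^2 + y^2, is unchanged by the transformation.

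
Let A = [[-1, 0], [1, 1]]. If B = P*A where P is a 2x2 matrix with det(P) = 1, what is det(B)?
-1

By the multiplicative property of determinants, det(B) = det(P*A) = det(P) * det(A) = det(A),
so the determinant is invariant under multiplication by any determinant-1 matrix; we just need det(A).

det(A) = (-1)(1) - (0)(1) = -1 - 0 = -1

Therefore det(B) = 1 * (-1) = -1.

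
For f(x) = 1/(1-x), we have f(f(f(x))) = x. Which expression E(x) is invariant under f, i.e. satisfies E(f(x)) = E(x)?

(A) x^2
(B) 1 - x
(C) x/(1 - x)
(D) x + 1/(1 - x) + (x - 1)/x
D

Replace x by f(x) = 1/(1 - x) in each option and simplify. As a quick numerical cross-check, also compare E(4) with E(f(4)) = E(-1/3).

(A) x^2  ->  (1/(1 - x))^2 = (x - 1)^(-2); check: E(4) = 16 but E(-1/3) = 1/9.   [not invariant]
(B) 1 - x  ->  1 - (1/(1 - x)) = x/(x - 1); check: E(4) = -3 but E(-1/3) = 4/3.   [not invariant]
(C) x/(1 - x)  ->  (1/(1 - x))/(1 - (1/(1 - x))) = -1/x; check: E(4) = -4/3 but E(-1/3) = -1/4.   [not invariant]
(D) x + 1/(1 - x) + (x - 1)/x  ->  (1/(1 - x)) + 1/(1 - (1/(1 - x))) + ((1/(1 - x)) - 1)/(1/(1 - x)), which simplifies back to x + 1/(1 - x) + (x - 1)/x; check: E(4) = 53/12, E(-1/3) = 53/12.   [invariant]

Only (D) is unchanged. Indeed f(f(x)) = 1/(1 - 1/(1-x)) = (1-x)/(-x) = (x-1)/x, so E(x) = x + f(x) + f(f(x)) is the sum over the whole 3-cycle; applying f just permutes the three terms cyclically (x -> f(x) -> f(f(x)) -> x), leaving the sum unchanged.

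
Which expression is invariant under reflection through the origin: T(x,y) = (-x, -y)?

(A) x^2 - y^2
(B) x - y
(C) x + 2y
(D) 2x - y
A

The map is reflection through the origin: T(x,y) = (-x, -y).
Substitute the transformed coordinates into each option and compare with the original:
(A) x^2 - y^2  ->  (-x)^2 - (-y)^2 = x^2 - y^2   [equals x^2 - y^2: invariant]
(B) x - y  ->  (-x) - (-y) = -x + y   [differs from x - y: not invariant]
(C) x + 2y  ->  (-x) + 2(-y) = -x - 2y   [differs from x + 2y: not invariant]
(D) 2x - y  ->  2(-x) - (-y) = -2x + y   [differs from 2x - y: not invariant]

Only option (A), x^2 - y^2, is unchanged by the transformation.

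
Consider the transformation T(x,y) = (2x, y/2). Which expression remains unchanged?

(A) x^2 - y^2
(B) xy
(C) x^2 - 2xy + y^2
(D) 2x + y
B

An expression E(x,y) is invariant under T if E(T(x,y)) = E(x,y). Here T(x,y) = (2x, y/2).
Substitute the transformed coordinates into each option and compare with the original:
(A) x^2 - y^2  ->  (2x)^2 - (y/2)^2 = 4x^2 - y^2/4   [differs from x^2 - y^2: not invariant]
(B) xy  ->  (2x)(y/2) = xy   [equals xy: invariant]
(C) x^2 - 2xy + y^2  ->  (2x)^2 - 2(2x)(y/2) + (y/2)^2 = 4x^2 - 2xy + y^2/4   [differs from x^2 - 2xy + y^2: not invariant]
(D) 2x + y  ->  2(2x) + (y/2) = 4x + y/2   [differs from 2x + y: not invariant]

Only option (B), xy, is unchanged by the transformation.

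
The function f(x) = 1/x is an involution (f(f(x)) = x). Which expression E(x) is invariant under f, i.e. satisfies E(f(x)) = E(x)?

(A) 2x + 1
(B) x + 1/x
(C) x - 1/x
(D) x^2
B

Replace x by f(x) = 1/x in each option and simplify. As a quick numerical cross-check, also compare E(3) with E(f(3)) = E(1/3).

(A) 2x + 1  ->  2(1/x) + 1 = (x + 2)/x; check: E(3) = 7 but E(1/3) = 5/3.   [not invariant]
(B) x + 1/x  ->  (1/x) + 1/(1/x), which simplifies back to x + 1/x; check: E(3) = 10/3, E(1/3) = 10/3.   [invariant]
(C) x - 1/x  ->  (1/x) - 1/(1/x) = -x + 1/x; check: E(3) = 8/3 but E(1/3) = -8/3.   [not invariant]
(D) x^2  ->  (1/x)^2 = x^(-2); check: E(3) = 9 but E(1/3) = 1/9.   [not invariant]

Only (B) is unchanged. E is symmetric under swapping x with f(x) = 1/x, which is exactly what an involution does.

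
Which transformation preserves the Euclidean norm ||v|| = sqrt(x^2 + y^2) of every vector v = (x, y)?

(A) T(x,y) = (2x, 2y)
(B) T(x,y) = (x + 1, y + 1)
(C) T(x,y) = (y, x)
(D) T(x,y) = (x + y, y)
C

A transformation preserves a norm if ||T(v)|| = ||v|| for every v; a single vector where the norm changes rules an option out.

(A) T(x,y) = (2x, 2y): v = (1, 0) has norm sqrt((1)^2 + (0)^2) = 1, but T(v) = (2, 0) has norm 2 -- not preserved.
(B) T(x,y) = (x + 1, y + 1): v = (1, 0) has norm sqrt((1)^2 + (0)^2) = 1, but T(v) = (2, 1) has norm sqrt(5) -- not preserved.
(C) T(x,y) = (y, x): preserves the norm -- it is an orthogonal map (a rotation/reflection), and (y)^2 + (x)^2 simplifies to x^2 + y^2.
(D) T(x,y) = (x + y, y): v = (0, 1) has norm sqrt((0)^2 + (1)^2) = 1, but T(v) = (1, 1) has norm sqrt(2) -- not preserved.

Therefore the answer is (C).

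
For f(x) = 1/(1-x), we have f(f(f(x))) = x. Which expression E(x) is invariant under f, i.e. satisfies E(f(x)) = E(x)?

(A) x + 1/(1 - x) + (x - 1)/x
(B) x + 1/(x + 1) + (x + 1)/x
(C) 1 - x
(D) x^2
A

Replace x by f(x) = 1/(1 - x) in each option and simplify. As a quick numerical cross-check, also compare E(3) with E(f(3)) = E(-1/2).

(A) x + 1/(1 - x) + (x - 1)/x  ->  (1/(1 - x)) + 1/(1 - (1/(1 - x))) + ((1/(1 - x)) - 1)/(1/(1 - x)), which simplifies back to x + 1/(1 - x) + (x - 1)/x; check: E(3) = 19/6, E(-1/2) = 19/6.   [invariant]
(B) x + 1/(x + 1) + (x + 1)/x  ->  (1/(1 - x)) + 1/((1/(1 - x)) + 1) + ((1/(1 - x)) + 1)/(1/(1 - x)) = (-x^3 + 6x^2 - 11x + 7)/(x^2 - 3x + 2); check: E(3) = 55/12 but E(-1/2) = 1/2.   [not invariant]
(C) 1 - x  ->  1 - (1/(1 - x)) = x/(x - 1); check: E(3) = -2 but E(-1/2) = 3/2.   [not invariant]
(D) x^2  ->  (1/(1 - x))^2 = (x - 1)^(-2); check: E(3) = 9 but E(-1/2) = 1/4.   [not invariant]

Only (A) is unchanged. Indeed f(f(x)) = 1/(1 - 1/(1-x)) = (1-x)/(-x) = (x-1)/x, so E(x) = x + f(x) + f(f(x)) is the sum over the whole 3-cycle; applying f just permutes the three terms cyclically (x -> f(x) -> f(f(x)) -> x), leaving the sum unchanged.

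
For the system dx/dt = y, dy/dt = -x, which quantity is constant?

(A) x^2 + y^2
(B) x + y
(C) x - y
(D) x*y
A

A first integral I satisfies dI/dt = 0 along every solution. Differentiate each option and use the equation of motion:
(A) d/dt[x^2 + y^2] = 2x*dx/dt + 2y*dy/dt = 2x*y + 2y*(-x) = 0
(B) d/dt[x + y] = y + (-x) = y - x, not identically 0
(C) d/dt[x - y] = y - (-x) = x + y, not identically 0
(D) d/dt[x*y] = (dx/dt)y + x(dy/dt) = y^2 - x^2, not identically 0

Only (A) has zero time-derivative. So x^2 + y^2 (the squared radius; trajectories are circles) is the conserved quantity.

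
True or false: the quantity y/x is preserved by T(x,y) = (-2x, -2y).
True

Substitute T(x,y) = (-2x, -2y) into the expression and compare with the original.

Original: y/x
After applying T: (-2y)/(-2x) = y/x

This is identical to the original y/x, so the expression is invariant.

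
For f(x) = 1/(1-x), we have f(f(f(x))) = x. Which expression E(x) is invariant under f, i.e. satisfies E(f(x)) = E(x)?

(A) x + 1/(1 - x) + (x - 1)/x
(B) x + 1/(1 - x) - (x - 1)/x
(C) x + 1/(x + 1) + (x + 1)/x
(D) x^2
A

Replace x by f(x) = 1/(1 - x) in each option and simplify. As a quick numerical cross-check, also compare E(3) with E(f(3)) = E(-1/2).

(A) x + 1/(1 - x) + (x - 1)/x  ->  (1/(1 - x)) + 1/(1 - (1/(1 - x))) + ((1/(1 - x)) - 1)/(1/(1 - x)), which simplifies back to x + 1/(1 - x) + (x - 1)/x; check: E(3) = 19/6, E(-1/2) = 19/6.   [invariant]
(B) x + 1/(1 - x) - (x - 1)/x  ->  (1/(1 - x)) + 1/(1 - (1/(1 - x))) - ((1/(1 - x)) - 1)/(1/(1 - x)) = (x^2(1 - x) - x + (x - 1)^2)/(x(x - 1)); check: E(3) = 11/6 but E(-1/2) = -17/6.   [not invariant]
(C) x + 1/(x + 1) + (x + 1)/x  ->  (1/(1 - x)) + 1/((1/(1 - x)) + 1) + ((1/(1 - x)) + 1)/(1/(1 - x)) = (-x^3 + 6x^2 - 11x + 7)/(x^2 - 3x + 2); check: E(3) = 55/12 but E(-1/2) = 1/2.   [not invariant]
(D) x^2  ->  (1/(1 - x))^2 = (x - 1)^(-2); check: E(3) = 9 but E(-1/2) = 1/4.   [not invariant]

Only (A) is unchanged. Indeed f(f(x)) = 1/(1 - 1/(1-x)) = (1-x)/(-x) = (x-1)/x, so E(x) = x + f(x) + f(f(x)) is the sum over the whole 3-cycle; applying f just permutes the three terms cyclically (x -> f(x) -> f(f(x)) -> x), leaving the sum unchanged.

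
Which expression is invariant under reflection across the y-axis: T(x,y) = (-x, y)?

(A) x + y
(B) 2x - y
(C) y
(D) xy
C

The map is reflection across the y-axis: T(x,y) = (-x, y).
Substitute the transformed coordinates into each option and compare with the original:
(A) x + y  ->  (-x) + (y) = -x + y   [differs from x + y: not invariant]
(B) 2x - y  ->  2(-x) - (y) = -2x - y   [differs from 2x - y: not invariant]
(C) y  ->  (y) = y   [equals y: invariant]
(D) xy  ->  (-x)(y) = -xy   [differs from xy: not invariant]

Only option (C), y, is unchanged by the transformation.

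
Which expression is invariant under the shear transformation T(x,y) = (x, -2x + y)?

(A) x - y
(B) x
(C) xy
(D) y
B

Under the shear T(x,y) = (x, -2x + y):
Substitute the transformed coordinates into each option and compare with the original:
(A) x - y  ->  (x) - (-2x + y) = 3x - y   [differs from x - y: not invariant]
(B) x  ->  (x) = x   [equals x: invariant]
(C) xy  ->  (x)(-2x + y) = -2x^2 + xy   [differs from xy: not invariant]
(D) y  ->  (-2x + y) = -2x + y   [differs from y: not invariant]

Only option (B), x, is unchanged by the transformation.
A vertical shear moves points parallel to the y-axis, so the x-coordinate (and any function of x alone) is unchanged.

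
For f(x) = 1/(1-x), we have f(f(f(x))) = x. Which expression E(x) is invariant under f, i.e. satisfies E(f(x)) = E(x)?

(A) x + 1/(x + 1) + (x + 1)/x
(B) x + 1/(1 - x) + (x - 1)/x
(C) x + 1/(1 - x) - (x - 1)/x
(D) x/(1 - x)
B

Replace x by f(x) = 1/(1 - x) in each option and simplify. As a quick numerical cross-check, also compare E(4) with E(f(4)) = E(-1/3).

(A) x + 1/(x + 1) + (x + 1)/x  ->  (1/(1 - x)) + 1/((1/(1 - x)) + 1) + ((1/(1 - x)) + 1)/(1/(1 - x)) = (-x^3 + 6x^2 - 11x + 7)/(x^2 - 3x + 2); check: E(4) = 109/20 but E(-1/3) = -5/6.   [not invariant]
(B) x + 1/(1 - x) + (x - 1)/x  ->  (1/(1 - x)) + 1/(1 - (1/(1 - x))) + ((1/(1 - x)) - 1)/(1/(1 - x)), which simplifies back to x + 1/(1 - x) + (x - 1)/x; check: E(4) = 53/12, E(-1/3) = 53/12.   [invariant]
(C) x + 1/(1 - x) - (x - 1)/x  ->  (1/(1 - x)) + 1/(1 - (1/(1 - x))) - ((1/(1 - x)) - 1)/(1/(1 - x)) = (x^2(1 - x) - x + (x - 1)^2)/(x(x - 1)); check: E(4) = 35/12 but E(-1/3) = -43/12.   [not invariant]
(D) x/(1 - x)  ->  (1/(1 - x))/(1 - (1/(1 - x))) = -1/x; check: E(4) = -4/3 but E(-1/3) = -1/4.   [not invariant]

Only (B) is unchanged. Indeed f(f(x)) = 1/(1 - 1/(1-x)) = (1-x)/(-x) = (x-1)/x, so E(x) = x + f(x) + f(f(x)) is the sum over the whole 3-cycle; applying f just permutes the three terms cyclically (x -> f(x) -> f(f(x)) -> x), leaving the sum unchanged.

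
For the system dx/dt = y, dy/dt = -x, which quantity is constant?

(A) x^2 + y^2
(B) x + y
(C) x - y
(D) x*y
A

A first integral I satisfies dI/dt = 0 along every solution. Differentiate each option and use the equation of motion:
(A) d/dt[x^2 + y^2] = 2x*dx/dt + 2y*dy/dt = 2x*y + 2y*(-x) = 0
(B) d/dt[x + y] = y + (-x) = y - x, not identically 0
(C) d/dt[x - y] = y - (-x) = x + y, not identically 0
(D) d/dt[x*y] = (dx/dt)y + x(dy/dt) = y^2 - x^2, not identically 0

Only (A) has zero time-derivative. So x^2 + y^2 (the squared radius; trajectories are circles) is the conserved quantity.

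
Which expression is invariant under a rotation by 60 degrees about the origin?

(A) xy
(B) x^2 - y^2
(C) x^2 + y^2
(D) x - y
C

A rotation by 60 degrees sends (x, y) to (x/2 - sqrt(3)y/2, sqrt(3)x/2 + y/2).
Substitute the transformed coordinates into each option and compare with the original:
(A) xy  ->  (x/2 - sqrt(3)y/2)(sqrt(3)x/2 + y/2) = sqrt(3)x^2/4 - xy/2 - sqrt(3)y^2/4   [differs from xy: not invariant]
(B) x^2 - y^2  ->  (x/2 - sqrt(3)y/2)^2 - (sqrt(3)x/2 + y/2)^2 = -x^2/2 - sqrt(3)xy + y^2/2   [differs from x^2 - y^2: not invariant]
(C) x^2 + y^2  ->  (x/2 - sqrt(3)y/2)^2 + (sqrt(3)x/2 + y/2)^2 = x^2 + y^2   [equals x^2 + y^2: invariant]
(D) x - y  ->  (x/2 - sqrt(3)y/2) - (sqrt(3)x/2 + y/2) = -sqrt(3)x/2 + x/2 - sqrt(3)y/2 - y/2   [differs from x - y: not invariant]

Only option (C), x^2 + y^2, is unchanged by the transformation.
Geometrically, x^2 + y^2 is the squared distance from the origin, which every rotation about the origin preserves.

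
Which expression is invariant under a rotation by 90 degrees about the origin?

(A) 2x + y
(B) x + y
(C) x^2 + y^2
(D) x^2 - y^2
C

A rotation by 90 degrees sends (x, y) to (-y, x).
Substitute the transformed coordinates into each option and compare with the original:
(A) 2x + y  ->  2(-y) + (x) = x - 2y   [differs from 2x + y: not invariant]
(B) x + y  ->  (-y) + (x) = x - y   [differs from x + y: not invariant]
(C) x^2 + y^2  ->  (-y)^2 + (x)^2 = x^2 + y^2   [equals x^2 + y^2: invariant]
(D) x^2 - y^2  ->  (-y)^2 - (x)^2 = -x^2 + y^2   [differs from x^2 - y^2: not invariant]

Only option (C), x^2 + y^2, is unchanged by the transformation.
Geometrically, x^2 + y^2 is the squared distance from the origin, which every rotation about the origin preserves.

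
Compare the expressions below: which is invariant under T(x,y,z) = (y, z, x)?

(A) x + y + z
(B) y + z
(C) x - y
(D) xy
A

Apply T(x,y,z) = (y, z, x) to each option, i.e. replace (x, y, z) by the transformed coordinates.
Substitute the transformed coordinates into each option and compare with the original:
(A) x + y + z  ->  (y) + (z) + (x) = x + y + z   [equals x + y + z: invariant]
(B) y + z  ->  (z) + (x) = x + z   [differs from y + z: not invariant]
(C) x - y  ->  (y) - (z) = y - z   [differs from x - y: not invariant]
(D) xy  ->  (y)(z) = yz   [differs from xy: not invariant]

Only option (A), x + y + z, is unchanged by the transformation.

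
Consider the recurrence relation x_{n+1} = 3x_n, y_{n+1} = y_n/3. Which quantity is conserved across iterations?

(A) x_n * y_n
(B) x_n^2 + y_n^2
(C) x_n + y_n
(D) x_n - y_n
A

For the recurrence x_{n+1} = 3x_n, y_{n+1} = y_n/3:

x_{n+1} * y_{n+1} = (3x_n) * (y_n/3) = x_n * y_n
The product is conserved.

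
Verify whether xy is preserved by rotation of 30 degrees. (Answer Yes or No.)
No

Applying rotation by 30 degrees: x' = x*cos(30 degrees) - y*sin(30 degrees) = sqrt(3)x/2 - y/2, y' = x*sin(30 degrees) + y*cos(30 degrees) = x/2 + sqrt(3)y/2

Substituting into xy:
(sqrt(3)x/2 - y/2)(x/2 + sqrt(3)y/2)
= sqrt(3)x^2/4 + xy/2 - sqrt(3)y^2/4

This differs from the original expression xy, so it is NOT invariant.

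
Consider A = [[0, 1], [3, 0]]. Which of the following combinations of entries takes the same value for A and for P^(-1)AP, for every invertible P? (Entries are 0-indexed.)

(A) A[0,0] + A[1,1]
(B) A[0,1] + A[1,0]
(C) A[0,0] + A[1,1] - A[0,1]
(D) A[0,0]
A

A[0,0] + A[1,1] is the trace of A. By the cyclic property of the trace, tr(P^(-1)AP) = tr(APP^(-1)) = tr(A), so it is the same for every matrix similar to A.

The other combinations are not similarity invariants. For example, take P = [[1, 1], [0, 1]] (det P = 1), so P^(-1) = [[1, -1], [0, 1]] and
B = P^(-1)AP = [[-3, -2], [3, 3]].
Evaluating each option on A and on B:
(A) A[0,0] + A[1,1]: 0 for A, 0 for B -> unchanged
(B) A[0,1] + A[1,0]: 4 for A, 1 for B -> changes
(C) A[0,0] + A[1,1] - A[0,1]: -1 for A, 2 for B -> changes
(D) A[0,0]: 0 for A, -3 for B -> changes

Only (A) A[0,0] + A[1,1] = 0 survives (and it does so for every P, not just this one), so it is the invariant.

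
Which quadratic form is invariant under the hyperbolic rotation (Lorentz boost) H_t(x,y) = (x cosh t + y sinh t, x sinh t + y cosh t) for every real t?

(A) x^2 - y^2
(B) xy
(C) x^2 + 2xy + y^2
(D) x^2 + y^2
A

Write x' = x cosh t + y sinh t, y' = x sinh t + y cosh t and substitute into each option:
(A) x^2 - y^2: (x cosh t + y sinh t)^2 - (x sinh t + y cosh t)^2 = x^2(cosh^2 t - sinh^2 t) + 2xy(cosh t sinh t - sinh t cosh t) + y^2(sinh^2 t - cosh^2 t) = x^2 - y^2   [invariant, using cosh^2 t - sinh^2 t = 1]
(B) xy: (x cosh t + y sinh t)(x sinh t + y cosh t) = xy(cosh^2 t + sinh^2 t) + (x^2 + y^2) sinh t cosh t = xy cosh 2t + (x^2 + y^2)(sinh 2t)/2   [not invariant for t != 0]
(C) x^2 + 2xy + y^2: (x' + y')^2 with x' + y' = (x + y)(cosh t + sinh t) = (x + y)e^t, so it becomes (x + y)^2 e^(2t)   [not invariant for t != 0]
(D) x^2 + y^2: (x cosh t + y sinh t)^2 + (x sinh t + y cosh t)^2 = (x^2 + y^2)(cosh^2 t + sinh^2 t) + 4xy sinh t cosh t = (x^2 + y^2) cosh 2t + 2xy sinh 2t   [not invariant for t != 0]

Only (A) x^2 - y^2 is unchanged; it is the Minkowski form preserved by Lorentz boosts, just as x^2 + y^2 is preserved by ordinary rotations.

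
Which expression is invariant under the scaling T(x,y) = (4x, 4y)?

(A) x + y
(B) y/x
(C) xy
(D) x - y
B

Under the uniform scaling T(x,y) = (4x, 4y):
Substitute the transformed coordinates into each option and compare with the original:
(A) x + y  ->  (4x) + (4y) = 4x + 4y   [differs from x + y: not invariant]
(B) y/x  ->  (4y)/(4x) = y/x   [equals y/x: invariant]
(C) xy  ->  (4x)(4y) = 16xy   [differs from xy: not invariant]
(D) x - y  ->  (4x) - (4y) = 4x - 4y   [differs from x - y: not invariant]

Only option (B), y/x, is unchanged by the transformation.
The common factor 4 cancels in a ratio of coordinates, while sums, products and sums of squares pick up factors of 4 or 16.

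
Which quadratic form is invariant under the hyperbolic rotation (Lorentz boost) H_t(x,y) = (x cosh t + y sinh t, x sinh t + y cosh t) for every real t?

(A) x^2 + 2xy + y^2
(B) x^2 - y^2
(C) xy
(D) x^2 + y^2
B

Write x' = x cosh t + y sinh t, y' = x sinh t + y cosh t and substitute into each option:
(A) x^2 + 2xy + y^2: (x' + y')^2 with x' + y' = (x + y)(cosh t + sinh t) = (x + y)e^t, so it becomes (x + y)^2 e^(2t)   [not invariant for t != 0]
(B) x^2 - y^2: (x cosh t + y sinh t)^2 - (x sinh t + y cosh t)^2 = x^2(cosh^2 t - sinh^2 t) + 2xy(cosh t sinh t - sinh t cosh t) + y^2(sinh^2 t - cosh^2 t) = x^2 - y^2   [invariant, using cosh^2 t - sinh^2 t = 1]
(C) xy: (x cosh t + y sinh t)(x sinh t + y cosh t) = xy(cosh^2 t + sinh^2 t) + (x^2 + y^2) sinh t cosh t = xy cosh 2t + (x^2 + y^2)(sinh 2t)/2   [not invariant for t != 0]
(D) x^2 + y^2: (x cosh t + y sinh t)^2 + (x sinh t + y cosh t)^2 = (x^2 + y^2)(cosh^2 t + sinh^2 t) + 4xy sinh t cosh t = (x^2 + y^2) cosh 2t + 2xy sinh 2t   [not invariant for t != 0]

Only (B) x^2 - y^2 is unchanged; it is the Minkowski form preserved by Lorentz boosts, just as x^2 + y^2 is preserved by ordinary rotations.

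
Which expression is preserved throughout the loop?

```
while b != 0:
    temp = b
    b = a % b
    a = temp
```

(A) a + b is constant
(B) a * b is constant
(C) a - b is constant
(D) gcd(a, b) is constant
D

A loop invariant must hold before the first iteration and be re-established by every execution of the body.

(D) gcd(a, b) is constant: One iteration replaces (a, b) by (b, a mod b). Since a mod b = a - q*b for an integer q, any common divisor of a and b divides b and a mod b, and conversely; hence gcd(b, a mod b) = gcd(a, b). For instance (30, 9) -> (9, 3) keeps gcd = 3. At exit b = 0 and a = gcd of the original inputs.

The other options fail:
(A) a + b is constant: e.g. (a, b) = (30, 9) -> (9, 3): the sum goes from 39 to 12.
(B) a * b is constant: e.g. (a, b) = (30, 9) -> (9, 3): the product goes from 270 to 27.
(C) a - b is constant: e.g. (a, b) = (30, 9) -> (9, 3): the difference goes from 21 to 6.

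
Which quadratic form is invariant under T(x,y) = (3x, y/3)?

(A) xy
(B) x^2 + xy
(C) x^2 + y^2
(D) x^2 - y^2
A

T multiplies x by 3 and divides y by 3.
Substitute the transformed coordinates into each option and compare with the original:
(A) xy  ->  (3x)(y/3) = xy   [equals xy: invariant]
(B) x^2 + xy  ->  (3x)^2 + (3x)(y/3) = 9x^2 + xy   [differs from x^2 + xy: not invariant]
(C) x^2 + y^2  ->  (3x)^2 + (y/3)^2 = 9x^2 + y^2/9   [differs from x^2 + y^2: not invariant]
(D) x^2 - y^2  ->  (3x)^2 - (y/3)^2 = 9x^2 - y^2/9   [differs from x^2 - y^2: not invariant]

Only option (A), xy, is unchanged by the transformation.
The factors 3 and 1/3 cancel only in the pure product xy.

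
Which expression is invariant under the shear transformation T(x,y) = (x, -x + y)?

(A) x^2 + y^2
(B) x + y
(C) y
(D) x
D

Under the shear T(x,y) = (x, -x + y):
Substitute the transformed coordinates into each option and compare with the original:
(A) x^2 + y^2  ->  (x)^2 + (-x + y)^2 = 2x^2 - 2xy + y^2   [differs from x^2 + y^2: not invariant]
(B) x + y  ->  (x) + (-x + y) = y   [differs from x + y: not invariant]
(C) y  ->  (-x + y) = -x + y   [differs from y: not invariant]
(D) x  ->  (x) = x   [equals x: invariant]

Only option (D), x, is unchanged by the transformation.
A vertical shear moves points parallel to the y-axis, so the x-coordinate (and any function of x alone) is unchanged.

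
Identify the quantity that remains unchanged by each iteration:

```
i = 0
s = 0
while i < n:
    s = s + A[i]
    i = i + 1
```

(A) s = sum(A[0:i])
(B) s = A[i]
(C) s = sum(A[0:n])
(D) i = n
A

A loop invariant must hold before the first iteration and be re-established by every execution of the body.

(A) s = sum(A[0:i]): Initially i = 0 and s = 0 = sum of the empty slice A[0:0]. If s = sum(A[0:i]) holds at the top of an iteration, the body sets s to sum(A[0:i]) + A[i] = sum(A[0:i+1]) and then i to i+1, so s = sum(A[0:i]) holds again. At exit i = n, giving s = sum(A[0:n]).

The other options fail:
(B) s = A[i]: after the first iteration s = A[0] but i = 1, so s = A[i] compares s with the wrong element (and fails in general).
(C) s = sum(A[0:n]): false before the loop (s = 0, not the full sum) -- it only becomes true at exit.
(D) i = n: false initially (i = 0); it is the exit condition, not an invariant.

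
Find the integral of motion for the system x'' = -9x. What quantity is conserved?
E = (x')^2 + 9x^2

Multiply the equation by x':
x' * x'' = -9x * x'
The left side is d/dt[(x')^2/2] and the right side is d/dt[-9x^2/2], so
d/dt[(x')^2/2 + 9x^2/2] = 0, i.e. (x')^2/2 + 9x^2/2 = constant.
Multiplying by 2, the integral of motion is E = (x')^2 + 9x^2.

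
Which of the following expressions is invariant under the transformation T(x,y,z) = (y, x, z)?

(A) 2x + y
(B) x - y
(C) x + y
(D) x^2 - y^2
C

Apply T(x,y,z) = (y, x, z) to each option, i.e. replace (x, y, z) by the transformed coordinates.
Substitute the transformed coordinates into each option and compare with the original:
(A) 2x + y  ->  2(y) + (x) = x + 2y   [differs from 2x + y: not invariant]
(B) x - y  ->  (y) - (x) = -x + y   [differs from x - y: not invariant]
(C) x + y  ->  (y) + (x) = x + y   [equals x + y: invariant]
(D) x^2 - y^2  ->  (y)^2 - (x)^2 = -x^2 + y^2   [differs from x^2 - y^2: not invariant]

Only option (C), x + y, is unchanged by the transformation.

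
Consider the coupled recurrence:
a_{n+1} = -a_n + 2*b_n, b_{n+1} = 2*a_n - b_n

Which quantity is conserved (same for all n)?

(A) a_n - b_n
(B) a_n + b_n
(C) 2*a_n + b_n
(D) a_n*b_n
B

Replace a_n by a_{n+1} = -a_n + 2*b_n and b_n by b_{n+1} = 2*a_n - b_n in each option and simplify:
(A) a_n - b_n  ->  (-a_n + 2*b_n) - (2*a_n - b_n) = -3*a_n + 3*b_n   [not conserved]
(B) a_n + b_n  ->  (-a_n + 2*b_n) + (2*a_n - b_n) = a_n + b_n   [conserved]
(C) 2*a_n + b_n  ->  2*(-a_n + 2*b_n) + (2*a_n - b_n) = 3*b_n   [not conserved]
(D) a_n*b_n  ->  (-a_n + 2*b_n)*(2*a_n - b_n) = -2*a_n^2 + 5*a_n*b_n - 2*b_n^2   [not conserved]

Only (B) a_n + b_n returns to itself after one step, so it is the conserved quantity.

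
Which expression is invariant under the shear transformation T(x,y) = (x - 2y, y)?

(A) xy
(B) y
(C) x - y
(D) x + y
B

Under the shear T(x,y) = (x - 2y, y):
Substitute the transformed coordinates into each option and compare with the original:
(A) xy  ->  (x - 2y)(y) = xy - 2y^2   [differs from xy: not invariant]
(B) y  ->  (y) = y   [equals y: invariant]
(C) x - y  ->  (x - 2y) - (y) = x - 3y   [differs from x - y: not invariant]
(D) x + y  ->  (x - 2y) + (y) = x - y   [differs from x + y: not invariant]

Only option (B), y, is unchanged by the transformation.
A horizontal shear moves points parallel to the x-axis, so the y-coordinate (and any function of y alone) is unchanged.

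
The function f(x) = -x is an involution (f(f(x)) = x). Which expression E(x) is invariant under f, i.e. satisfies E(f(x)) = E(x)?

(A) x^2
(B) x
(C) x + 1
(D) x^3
A

Replace x by f(x) = -x in each option and simplify. As a quick numerical cross-check, also compare E(4) with E(f(4)) = E(-4).

(A) x^2  ->  (-x)^2, which simplifies back to x^2; check: E(4) = 16, E(-4) = 16.   [invariant]
(B) x  ->  (-x) = -x; check: E(4) = 4 but E(-4) = -4.   [not invariant]
(C) x + 1  ->  (-x) + 1 = 1 - x; check: E(4) = 5 but E(-4) = -3.   [not invariant]
(D) x^3  ->  (-x)^3 = -x^3; check: E(4) = 64 but E(-4) = -64.   [not invariant]

Only (A) is unchanged. E is symmetric under swapping x with f(x) = -x, which is exactly what an involution does.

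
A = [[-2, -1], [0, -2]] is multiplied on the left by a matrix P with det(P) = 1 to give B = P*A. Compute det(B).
4

By the multiplicative property of determinants, det(B) = det(P*A) = det(P) * det(A) = det(A),
so the determinant is invariant under multiplication by any determinant-1 matrix; we just need det(A).

det(A) = (-2)(-2) - (-1)(0) = 4 - 0 = 4

Therefore det(B) = 1 * 4 = 4.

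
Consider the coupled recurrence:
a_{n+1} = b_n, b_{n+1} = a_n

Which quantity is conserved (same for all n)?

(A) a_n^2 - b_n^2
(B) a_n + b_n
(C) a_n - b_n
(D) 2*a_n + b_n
B

Replace a_n by a_{n+1} = b_n and b_n by b_{n+1} = a_n in each option and simplify:
(A) a_n^2 - b_n^2  ->  (b_n)^2 - (a_n)^2 = -a_n^2 + b_n^2   [not conserved]
(B) a_n + b_n  ->  (b_n) + (a_n) = a_n + b_n   [conserved]
(C) a_n - b_n  ->  (b_n) - (a_n) = -a_n + b_n   [not conserved]
(D) 2*a_n + b_n  ->  2*(b_n) + (a_n) = a_n + 2*b_n   [not conserved]

Only (B) a_n + b_n returns to itself after one step, so it is the conserved quantity.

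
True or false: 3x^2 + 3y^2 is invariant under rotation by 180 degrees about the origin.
True

Applying rotation by 180 degrees: x' = x*cos(180 degrees) - y*sin(180 degrees) = -x, y' = x*sin(180 degrees) + y*cos(180 degrees) = -y

Substituting into 3x^2 + 3y^2:
3(-x)^2 + 3(-y)^2
= 3x^2 + 3y^2

This equals the original expression 3x^2 + 3y^2, so it IS invariant.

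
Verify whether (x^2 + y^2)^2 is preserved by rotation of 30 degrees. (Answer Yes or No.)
Yes

Applying rotation by 30 degrees: x' = x*cos(30 degrees) - y*sin(30 degrees) = sqrt(3)x/2 - y/2, y' = x*sin(30 degrees) + y*cos(30 degrees) = x/2 + sqrt(3)y/2

Substituting into (x^2 + y^2)^2:
((sqrt(3)x/2 - y/2)^2 + (x/2 + sqrt(3)y/2)^2)^2
= x^4 + 2x^2y^2 + y^4 = (x^2 + y^2)^2

This equals the original expression (x^2 + y^2)^2, so it IS invariant.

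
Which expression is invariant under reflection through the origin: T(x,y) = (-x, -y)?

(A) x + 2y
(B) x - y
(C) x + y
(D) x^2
D

The map is reflection through the origin: T(x,y) = (-x, -y).
Substitute the transformed coordinates into each option and compare with the original:
(A) x + 2y  ->  (-x) + 2(-y) = -x - 2y   [differs from x + 2y: not invariant]
(B) x - y  ->  (-x) - (-y) = -x + y   [differs from x - y: not invariant]
(C) x + y  ->  (-x) + (-y) = -x - y   [differs from x + y: not invariant]
(D) x^2  ->  (-x)^2 = x^2   [equals x^2: invariant]

Only option (D), x^2, is unchanged by the transformation.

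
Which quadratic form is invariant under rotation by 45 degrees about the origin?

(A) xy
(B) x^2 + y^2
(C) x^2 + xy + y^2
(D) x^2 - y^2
B

Rotation by 45 degrees sends (x, y) to (sqrt(2)x/2 - sqrt(2)y/2, sqrt(2)x/2 + sqrt(2)y/2).
Substitute the transformed coordinates into each option and compare with the original:
(A) xy  ->  (sqrt(2)x/2 - sqrt(2)y/2)(sqrt(2)x/2 + sqrt(2)y/2) = x^2/2 - y^2/2   [differs from xy: not invariant]
(B) x^2 + y^2  ->  (sqrt(2)x/2 - sqrt(2)y/2)^2 + (sqrt(2)x/2 + sqrt(2)y/2)^2 = x^2 + y^2   [equals x^2 + y^2: invariant]
(C) x^2 + xy + y^2  ->  (sqrt(2)x/2 - sqrt(2)y/2)^2 + (sqrt(2)x/2 - sqrt(2)y/2)(sqrt(2)x/2 + sqrt(2)y/2) + (sqrt(2)x/2 + sqrt(2)y/2)^2 = 3x^2/2 + y^2/2   [differs from x^2 + xy + y^2: not invariant]
(D) x^2 - y^2  ->  (sqrt(2)x/2 - sqrt(2)y/2)^2 - (sqrt(2)x/2 + sqrt(2)y/2)^2 = -2xy   [differs from x^2 - y^2: not invariant]

Only option (B), x^2 + y^2, is unchanged by the transformation.
x^2 + y^2 is the squared distance from the origin, which rotations preserve.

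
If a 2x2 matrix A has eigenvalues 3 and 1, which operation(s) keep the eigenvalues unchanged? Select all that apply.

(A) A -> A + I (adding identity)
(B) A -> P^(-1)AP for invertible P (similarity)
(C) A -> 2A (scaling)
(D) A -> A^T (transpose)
B and D

Eigenvalues are preserved by:
1. Similarity transformations: A -> P^(-1)AP (same characteristic polynomial)
2. Transpose: A^T has the same eigenvalues as A

Eigenvalues are NOT preserved by:
- Adding identity: eigenvalues become 3+1, 1+1
- Scaling: eigenvalues become 6, 2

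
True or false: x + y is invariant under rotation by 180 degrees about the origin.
False

Applying rotation by 180 degrees: x' = x*cos(180 degrees) - y*sin(180 degrees) = -x, y' = x*sin(180 degrees) + y*cos(180 degrees) = -y

Substituting into x + y:
(-x) + (-y)
= -x - y

This differs from the original expression x + y, so it is NOT invariant.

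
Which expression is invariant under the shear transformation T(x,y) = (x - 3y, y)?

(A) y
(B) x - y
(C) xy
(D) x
A

Under the shear T(x,y) = (x - 3y, y):
Substitute the transformed coordinates into each option and compare with the original:
(A) y  ->  (y) = y   [equals y: invariant]
(B) x - y  ->  (x - 3y) - (y) = x - 4y   [differs from x - y: not invariant]
(C) xy  ->  (x - 3y)(y) = xy - 3y^2   [differs from xy: not invariant]
(D) x  ->  (x - 3y) = x - 3y   [differs from x: not invariant]

Only option (A), y, is unchanged by the transformation.
A horizontal shear moves points parallel to the x-axis, so the y-coordinate (and any function of y alone) is unchanged.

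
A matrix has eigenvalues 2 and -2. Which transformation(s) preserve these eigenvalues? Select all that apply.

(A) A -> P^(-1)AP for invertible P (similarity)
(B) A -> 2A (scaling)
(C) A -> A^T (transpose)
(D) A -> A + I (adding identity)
A and C

Eigenvalues are preserved by:
1. Similarity transformations: A -> P^(-1)AP (same characteristic polynomial)
2. Transpose: A^T has the same eigenvalues as A

Eigenvalues are NOT preserved by:
- Adding identity: eigenvalues become 2+1, -2+1
- Scaling: eigenvalues become 4, -4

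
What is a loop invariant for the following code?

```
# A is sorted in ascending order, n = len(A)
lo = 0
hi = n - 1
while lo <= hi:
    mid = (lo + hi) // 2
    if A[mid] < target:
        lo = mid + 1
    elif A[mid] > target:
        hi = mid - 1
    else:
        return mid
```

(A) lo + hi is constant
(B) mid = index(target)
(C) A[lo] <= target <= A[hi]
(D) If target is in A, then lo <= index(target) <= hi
D

A loop invariant must hold before the first iteration and be re-established by every execution of the body.

(D) If target is in A, then lo <= index(target) <= hi: Before the loop [lo, hi] = [0, n-1] covers every index. When A[mid] < target, sortedness puts target strictly to the right of mid, so setting lo = mid + 1 keeps index(target) in [lo, hi]; symmetrically for hi = mid - 1. Hence 'if target is in A then lo <= index(target) <= hi' holds after every iteration, and when lo > hi it proves target is absent.

The other options fail:
(A) lo + hi is constant: each iteration moves exactly one of lo, hi, so lo + hi changes (e.g. 0 + (n-1) becomes (mid+1) + (n-1)).
(B) mid = index(target): mid is just the current probe; it equals index(target) only on the iteration that returns.
(C) A[lo] <= target <= A[hi]: fails when target is not in A (e.g. target < A[0] already violates it before the loop), so it is not maintained in general.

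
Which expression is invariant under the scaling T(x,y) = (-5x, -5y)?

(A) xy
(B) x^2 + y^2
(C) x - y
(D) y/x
D

Under the uniform scaling T(x,y) = (-5x, -5y):
Substitute the transformed coordinates into each option and compare with the original:
(A) xy  ->  (-5x)(-5y) = 25xy   [differs from xy: not invariant]
(B) x^2 + y^2  ->  (-5x)^2 + (-5y)^2 = 25x^2 + 25y^2   [differs from x^2 + y^2: not invariant]
(C) x - y  ->  (-5x) - (-5y) = -5x + 5y   [differs from x - y: not invariant]
(D) y/x  ->  (-5y)/(-5x) = y/x   [equals y/x: invariant]

Only option (D), y/x, is unchanged by the transformation.
The common factor -5 cancels in a ratio of coordinates, while sums, products and sums of squares pick up factors of -5 or 25.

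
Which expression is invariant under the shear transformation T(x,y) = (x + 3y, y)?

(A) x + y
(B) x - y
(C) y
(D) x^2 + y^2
C

Under the shear T(x,y) = (x + 3y, y):
Substitute the transformed coordinates into each option and compare with the original:
(A) x + y  ->  (x + 3y) + (y) = x + 4y   [differs from x + y: not invariant]
(B) x - y  ->  (x + 3y) - (y) = x + 2y   [differs from x - y: not invariant]
(C) y  ->  (y) = y   [equals y: invariant]
(D) x^2 + y^2  ->  (x + 3y)^2 + (y)^2 = x^2 + 6xy + 10y^2   [differs from x^2 + y^2: not invariant]

Only option (C), y, is unchanged by the transformation.
A horizontal shear moves points parallel to the x-axis, so the y-coordinate (and any function of y alone) is unchanged.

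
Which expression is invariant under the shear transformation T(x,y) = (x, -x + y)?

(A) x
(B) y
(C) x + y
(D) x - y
A

Under the shear T(x,y) = (x, -x + y):
Substitute the transformed coordinates into each option and compare with the original:
(A) x  ->  (x) = x   [equals x: invariant]
(B) y  ->  (-x + y) = -x + y   [differs from y: not invariant]
(C) x + y  ->  (x) + (-x + y) = y   [differs from x + y: not invariant]
(D) x - y  ->  (x) - (-x + y) = 2x - y   [differs from x - y: not invariant]

Only option (A), x, is unchanged by the transformation.
A vertical shear moves points parallel to the y-axis, so the x-coordinate (and any function of x alone) is unchanged.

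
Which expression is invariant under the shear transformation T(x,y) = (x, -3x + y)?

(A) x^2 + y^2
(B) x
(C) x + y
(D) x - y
B

Under the shear T(x,y) = (x, -3x + y):
Substitute the transformed coordinates into each option and compare with the original:
(A) x^2 + y^2  ->  (x)^2 + (-3x + y)^2 = 10x^2 - 6xy + y^2   [differs from x^2 + y^2: not invariant]
(B) x  ->  (x) = x   [equals x: invariant]
(C) x + y  ->  (x) + (-3x + y) = -2x + y   [differs from x + y: not invariant]
(D) x - y  ->  (x) - (-3x + y) = 4x - y   [differs from x - y: not invariant]

Only option (B), x, is unchanged by the transformation.
A vertical shear moves points parallel to the y-axis, so the x-coordinate (and any function of x alone) is unchanged.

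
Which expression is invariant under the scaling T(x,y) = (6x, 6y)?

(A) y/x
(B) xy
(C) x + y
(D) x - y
A

Under the uniform scaling T(x,y) = (6x, 6y):
Substitute the transformed coordinates into each option and compare with the original:
(A) y/x  ->  (6y)/(6x) = y/x   [equals y/x: invariant]
(B) xy  ->  (6x)(6y) = 36xy   [differs from xy: not invariant]
(C) x + y  ->  (6x) + (6y) = 6x + 6y   [differs from x + y: not invariant]
(D) x - y  ->  (6x) - (6y) = 6x - 6y   [differs from x - y: not invariant]

Only option (A), y/x, is unchanged by the transformation.
The common factor 6 cancels in a ratio of coordinates, while sums, products and sums of squares pick up factors of 6 or 36.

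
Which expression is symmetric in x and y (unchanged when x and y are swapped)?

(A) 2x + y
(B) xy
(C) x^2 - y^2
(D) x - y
B

A symmetric expression is unchanged when the variables are permuted; here the transformation to test is the swap (x, y) -> (y, x).
Substitute the transformed coordinates into each option and compare with the original:
(A) 2x + y  ->  2(y) + (x) = x + 2y   [differs from 2x + y: not invariant]
(B) xy  ->  (y)(x) = xy   [equals xy: invariant]
(C) x^2 - y^2  ->  (y)^2 - (x)^2 = -x^2 + y^2   [differs from x^2 - y^2: not invariant]
(D) x - y  ->  (y) - (x) = -x + y   [differs from x - y: not invariant]

Only option (B), xy, is unchanged by the transformation.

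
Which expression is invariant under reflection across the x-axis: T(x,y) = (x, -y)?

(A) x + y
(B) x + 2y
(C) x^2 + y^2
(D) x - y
C

The map is reflection across the x-axis: T(x,y) = (x, -y).
Substitute the transformed coordinates into each option and compare with the original:
(A) x + y  ->  (x) + (-y) = x - y   [differs from x + y: not invariant]
(B) x + 2y  ->  (x) + 2(-y) = x - 2y   [differs from x + 2y: not invariant]
(C) x^2 + y^2  ->  (x)^2 + (-y)^2 = x^2 + y^2   [equals x^2 + y^2: invariant]
(D) x - y  ->  (x) - (-y) = x + y   [differs from x - y: not invariant]

Only option (C), x^2 + y^2, is unchanged by the transformation.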